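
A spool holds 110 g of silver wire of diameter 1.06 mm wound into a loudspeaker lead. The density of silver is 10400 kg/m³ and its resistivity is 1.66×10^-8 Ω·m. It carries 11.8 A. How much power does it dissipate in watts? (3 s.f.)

31.4 W

A = π(d/2)² = π(5.3000e-04 m)² = 8.8247e-07 m²
L = m/(density·A) = 0.11/(10400×8.8247e-07) = 11.99 m
R = ρL/A = (1.66×10^-8)(11.99)/(8.8247e-07) = 0.2255 Ω
P = I²R = (11.8)² × 0.2255 = 31.4 W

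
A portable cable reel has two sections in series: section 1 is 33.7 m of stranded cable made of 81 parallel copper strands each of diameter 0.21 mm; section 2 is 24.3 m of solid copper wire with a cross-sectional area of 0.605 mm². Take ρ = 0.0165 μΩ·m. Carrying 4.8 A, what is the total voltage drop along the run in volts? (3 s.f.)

4.13 V

ρ = 0.0165 μΩ·m = 1.65×10^-8 Ω·m
Section 1: A_strand = π(1.0500e-04)² = 3.464e-08 m²; R₁ = ρL/(N·A_s) = (1.65×10^-8)(33.7)/(81×3.464e-08) = 0.1982 Ω
Section 2: A = 0.605 mm² = 6.050e-07 m²
R₂ = (1.65×10^-8)(24.3)/(6.050e-07) = 0.6627 Ω
R = R₁ + R₂ = 0.8609 Ω
V = IR = 4.8 × 0.8609 = 4.13 V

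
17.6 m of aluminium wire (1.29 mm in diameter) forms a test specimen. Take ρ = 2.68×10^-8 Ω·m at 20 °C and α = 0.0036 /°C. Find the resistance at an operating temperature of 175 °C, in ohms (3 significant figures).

A = π(d/2)² = π(6.4500e-04 m)² = 1.307e-06 m²
R₍20°C₎ = ρL/A = (2.68×10^-8)(17.6)/(1.307e-06) = 0.3609 Ω
R = R₀(1 + αΔT) = 0.3609(1 + 0.0036×155) = 0.562 Ω

0.562 Ω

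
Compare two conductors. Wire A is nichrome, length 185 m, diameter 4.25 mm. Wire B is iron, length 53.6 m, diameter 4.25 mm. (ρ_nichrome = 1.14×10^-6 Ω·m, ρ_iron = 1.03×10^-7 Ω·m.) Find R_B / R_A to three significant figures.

0.0262

R ∝ ρL/d², so R_B/R_A = (ρ_B/ρ_A) × (L_B/L_A)
= (1.03×10^-7/1.14×10^-6) × (53.6/185) = 0.0262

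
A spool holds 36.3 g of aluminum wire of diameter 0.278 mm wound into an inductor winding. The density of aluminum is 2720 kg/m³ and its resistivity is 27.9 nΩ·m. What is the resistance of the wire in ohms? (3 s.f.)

101 Ω

ρ = 27.9 nΩ·m = 2.79×10^-8 Ω·m
A = π(d/2)² = π(1.3900e-04 m)² = 6.0699e-08 m²
L = m/(density·A) = 0.0363/(2720×6.0699e-08) = 219.9 m
R = ρL/A = (2.79×10^-8)(219.9)/(6.0699e-08) = 101 Ω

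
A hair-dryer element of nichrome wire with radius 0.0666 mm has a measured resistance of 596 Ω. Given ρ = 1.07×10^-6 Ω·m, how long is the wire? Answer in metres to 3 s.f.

A = πr² = π(6.6600e-05 m)² = 1.393e-08 m²
L = RA/ρ = (596)(1.393e-08)/(1.07×10^-6) = 7.76 m

7.76 m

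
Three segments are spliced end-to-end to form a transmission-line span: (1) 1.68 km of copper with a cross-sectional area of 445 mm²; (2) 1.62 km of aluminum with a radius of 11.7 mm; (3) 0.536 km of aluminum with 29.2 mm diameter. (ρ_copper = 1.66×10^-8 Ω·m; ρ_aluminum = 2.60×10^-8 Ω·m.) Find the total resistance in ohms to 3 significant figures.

Seg 1: A = 445 mm² = 4.450e-04 m²
R_1 = (1.66×10^-8)(1680)/(4.450e-04) = 0.06267 Ω
Seg 2: A = πr² = π(1.1700e-02 m)² = 4.301e-04 m²
R_2 = (2.60×10^-8)(1620)/(4.301e-04) = 0.09794 Ω
Seg 3: A = π(d/2)² = π(1.4600e-02 m)² = 6.697e-04 m²
R_3 = (2.60×10^-8)(536)/(6.697e-04) = 0.02081 Ω
R_total = R_1 + R_2 + R_3 = 0.181 Ω

0.181 Ω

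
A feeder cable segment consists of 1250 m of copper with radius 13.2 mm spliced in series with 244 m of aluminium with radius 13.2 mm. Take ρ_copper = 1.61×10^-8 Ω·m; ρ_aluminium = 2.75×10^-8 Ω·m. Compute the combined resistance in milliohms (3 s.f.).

Segment 1: A = πr² = π(1.3200e-02 m)² = 5.474e-04 m²
R₁ = ρL/A = (1.61×10^-8)(1250)/(5.474e-04) = 0.03677 Ω
R₂ = (2.75×10^-8)(244)/(5.474e-04) = 0.01226 Ω
R = R₁ + R₂ = 49.0 mΩ

49.0 mΩ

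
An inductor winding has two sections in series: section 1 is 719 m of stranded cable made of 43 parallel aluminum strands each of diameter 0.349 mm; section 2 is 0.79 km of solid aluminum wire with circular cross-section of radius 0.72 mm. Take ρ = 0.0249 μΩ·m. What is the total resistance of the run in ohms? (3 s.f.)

ρ = 0.0249 μΩ·m = 2.49×10^-8 Ω·m
Section 1: A_strand = π(1.7450e-04)² = 9.566e-08 m²; R₁ = ρL/(N·A_s) = (2.49×10^-8)(719)/(43×9.566e-08) = 4.352 Ω
Section 2: A = πr² = π(7.2000e-04 m)² = 1.629e-06 m²
R₂ = (2.49×10^-8)(790)/(1.629e-06) = 12.08 Ω
R = R₁ + R₂ = 16.4 Ω

16.4 Ω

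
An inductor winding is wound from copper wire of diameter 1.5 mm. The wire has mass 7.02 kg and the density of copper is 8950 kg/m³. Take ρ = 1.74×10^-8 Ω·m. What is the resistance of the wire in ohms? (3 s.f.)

A = π(d/2)² = π(7.5000e-04 m)² = 1.7671e-06 m²
L = m/(density·A) = 7.02/(8950×1.7671e-06) = 443.9 m
R = ρL/A = (1.74×10^-8)(443.9)/(1.7671e-06) = 4.37 Ω

4.37 Ω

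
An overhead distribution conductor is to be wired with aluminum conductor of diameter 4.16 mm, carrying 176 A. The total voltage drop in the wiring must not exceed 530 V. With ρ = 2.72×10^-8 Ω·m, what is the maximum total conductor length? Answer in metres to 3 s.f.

A = π(d/2)² = π(2.0800e-03 m)² = 1.359e-05 m²
L_max = V_max·A/(1·ρI) = (530)(1.359e-05)/(2.72×10^-8×176) = 1500 m

1500 m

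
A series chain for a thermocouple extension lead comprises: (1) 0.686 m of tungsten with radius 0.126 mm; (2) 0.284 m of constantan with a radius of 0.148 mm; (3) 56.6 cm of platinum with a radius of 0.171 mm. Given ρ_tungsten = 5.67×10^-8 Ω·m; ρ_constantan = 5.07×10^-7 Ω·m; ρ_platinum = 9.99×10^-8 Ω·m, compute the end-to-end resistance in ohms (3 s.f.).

Seg 1: A = πr² = π(1.2600e-04 m)² = 4.988e-08 m²
R_1 = (5.67×10^-8)(0.686)/(4.988e-08) = 0.7799 Ω
Seg 2: A = πr² = π(1.4800e-04 m)² = 6.881e-08 m²
R_2 = (5.07×10^-7)(0.284)/(6.881e-08) = 2.092 Ω
Seg 3: A = πr² = π(1.7100e-04 m)² = 9.186e-08 m²
R_3 = (9.99×10^-8)(0.566)/(9.186e-08) = 0.6155 Ω
R_total = R_1 + R_2 + R_3 = 3.49 Ω

3.49 Ω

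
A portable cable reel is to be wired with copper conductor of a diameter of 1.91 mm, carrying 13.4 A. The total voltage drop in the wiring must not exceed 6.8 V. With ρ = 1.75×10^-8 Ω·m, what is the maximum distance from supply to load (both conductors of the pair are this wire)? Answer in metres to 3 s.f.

41.5 m

A = π(d/2)² = π(9.5500e-04 m)² = 2.865e-06 m²
L_max = V_max·A/(2·ρI) = (6.8)(2.865e-06)/(2×1.75×10^-8×13.4) = 41.5 m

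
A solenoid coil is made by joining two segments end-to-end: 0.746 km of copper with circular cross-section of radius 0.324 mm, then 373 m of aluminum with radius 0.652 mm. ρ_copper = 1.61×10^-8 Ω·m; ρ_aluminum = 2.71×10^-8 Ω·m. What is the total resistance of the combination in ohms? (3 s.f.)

44.0 Ω

Segment 1: A = πr² = π(3.2400e-04 m)² = 3.298e-07 m²
R₁ = ρL/A = (1.61×10^-8)(746)/(3.298e-07) = 36.42 Ω
Segment 2: A = πr² = π(6.5200e-04 m)² = 1.336e-06 m²
R₂ = (2.71×10^-8)(373)/(1.336e-06) = 7.569 Ω
R = R₁ + R₂ = 44.0 Ω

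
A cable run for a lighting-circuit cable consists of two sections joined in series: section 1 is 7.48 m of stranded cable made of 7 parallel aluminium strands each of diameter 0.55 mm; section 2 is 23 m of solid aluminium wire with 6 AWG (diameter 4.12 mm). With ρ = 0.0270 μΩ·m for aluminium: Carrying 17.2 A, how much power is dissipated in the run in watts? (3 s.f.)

49.7 W

ρ = 0.0270 μΩ·m = 2.70×10^-8 Ω·m
Section 1: A_strand = π(2.7500e-04)² = 2.376e-07 m²; R₁ = ρL/(N·A_s) = (2.70×10^-8)(7.48)/(7×2.376e-07) = 0.1214 Ω
Section 2: A = π(4.12/2 mm)² = π(2.0600e-03 m)² = 1.333e-05 m²
R₂ = (2.70×10^-8)(23)/(1.333e-05) = 0.04658 Ω
R = R₁ + R₂ = 0.168 Ω
P = I²R = (17.2)² × 0.168 = 49.7 W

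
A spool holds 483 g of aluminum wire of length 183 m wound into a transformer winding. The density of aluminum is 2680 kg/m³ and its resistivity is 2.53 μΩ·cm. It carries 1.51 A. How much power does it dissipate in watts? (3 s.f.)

ρ = 2.53 μΩ·cm = 2.53×10^-8 Ω·m
A = m/(density·L) = 0.483/(2680×183) = 9.8483e-07 m²
R = ρL/A = (2.53×10^-8)(183)/(9.8483e-07) = 4.701 Ω
P = I²R = (1.51)² × 4.701 = 10.7 W

10.7 W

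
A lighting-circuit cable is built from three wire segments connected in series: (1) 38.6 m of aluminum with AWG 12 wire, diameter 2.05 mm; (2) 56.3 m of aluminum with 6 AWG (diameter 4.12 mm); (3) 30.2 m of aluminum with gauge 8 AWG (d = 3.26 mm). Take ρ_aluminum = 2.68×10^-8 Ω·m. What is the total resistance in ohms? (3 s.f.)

0.524 Ω

Seg 1: A = π(2.05/2 mm)² = π(1.0250e-03 m)² = 3.301e-06 m²
R_1 = (2.68×10^-8)(38.6)/(3.301e-06) = 0.3134 Ω
Seg 2: A = π(4.12/2 mm)² = π(2.0600e-03 m)² = 1.333e-05 m²
R_2 = (2.68×10^-8)(56.3)/(1.333e-05) = 0.1132 Ω
Seg 3: A = π(3.26/2 mm)² = π(1.6300e-03 m)² = 8.347e-06 m²
R_3 = (2.68×10^-8)(30.2)/(8.347e-06) = 0.09697 Ω
R_total = R_1 + R_2 + R_3 = 0.524 Ω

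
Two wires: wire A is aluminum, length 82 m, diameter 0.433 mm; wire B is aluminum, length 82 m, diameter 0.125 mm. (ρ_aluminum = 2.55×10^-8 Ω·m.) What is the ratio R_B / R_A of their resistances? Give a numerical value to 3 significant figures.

12.0

R ∝ ρL/d², so R_B/R_A = (d_A/d_B)²
= (0.433/0.125)² = 12.0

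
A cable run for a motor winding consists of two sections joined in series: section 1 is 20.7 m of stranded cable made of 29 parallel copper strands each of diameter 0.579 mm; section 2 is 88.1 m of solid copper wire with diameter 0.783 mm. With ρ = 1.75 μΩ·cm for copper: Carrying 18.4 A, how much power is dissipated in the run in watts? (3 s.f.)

1100 W

ρ = 1.75 μΩ·cm = 1.75×10^-8 Ω·m
Section 1: A_strand = π(2.8950e-04)² = 2.633e-07 m²; R₁ = ρL/(N·A_s) = (1.75×10^-8)(20.7)/(29×2.633e-07) = 0.04744 Ω
Section 2: A = π(d/2)² = π(3.9150e-04 m)² = 4.815e-07 m²
R₂ = (1.75×10^-8)(88.1)/(4.815e-07) = 3.202 Ω
R = R₁ + R₂ = 3.249 Ω
P = I²R = (18.4)² × 3.249 = 1100 W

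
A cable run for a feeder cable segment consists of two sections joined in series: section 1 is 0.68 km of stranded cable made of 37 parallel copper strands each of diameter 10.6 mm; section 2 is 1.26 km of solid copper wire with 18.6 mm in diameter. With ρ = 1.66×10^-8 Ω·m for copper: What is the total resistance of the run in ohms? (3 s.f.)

0.0804 Ω

Section 1: A_strand = π(5.3000e-03)² = 8.825e-05 m²; R₁ = ρL/(N·A_s) = (1.66×10^-8)(680)/(37×8.825e-05) = 0.003457 Ω
Section 2: A = π(d/2)² = π(9.3000e-03 m)² = 2.717e-04 m²
R₂ = (1.66×10^-8)(1260)/(2.717e-04) = 0.07698 Ω
R = R₁ + R₂ = 0.0804 Ω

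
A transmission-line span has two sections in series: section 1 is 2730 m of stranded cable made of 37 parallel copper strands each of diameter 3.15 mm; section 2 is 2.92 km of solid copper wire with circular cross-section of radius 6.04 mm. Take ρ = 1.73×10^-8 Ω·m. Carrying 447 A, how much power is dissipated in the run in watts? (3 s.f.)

1.21×10^5 W

Section 1: A_strand = π(1.5750e-03)² = 7.793e-06 m²; R₁ = ρL/(N·A_s) = (1.73×10^-8)(2730)/(37×7.793e-06) = 0.1638 Ω
Section 2: A = πr² = π(6.0400e-03 m)² = 1.146e-04 m²
R₂ = (1.73×10^-8)(2920)/(1.146e-04) = 0.4408 Ω
R = R₁ + R₂ = 0.6046 Ω
P = I²R = (447)² × 0.6046 = 1.21×10^5 W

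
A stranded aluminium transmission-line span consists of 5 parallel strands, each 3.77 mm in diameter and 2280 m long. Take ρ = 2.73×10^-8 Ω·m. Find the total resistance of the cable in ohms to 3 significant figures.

1.12 Ω

A_strand = π(1.8850e-03 m)² = 1.116e-05 m²
R_strand = ρL/A = (2.73×10^-8)(2280)/(1.116e-05) = 5.576 Ω
R_total = R_strand/N = 5.576/5 = 1.12 Ω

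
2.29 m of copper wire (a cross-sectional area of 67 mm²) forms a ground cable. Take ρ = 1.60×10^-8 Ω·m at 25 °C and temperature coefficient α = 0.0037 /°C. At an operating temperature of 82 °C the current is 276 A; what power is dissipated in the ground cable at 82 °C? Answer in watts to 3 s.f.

50.4 W

A = 67 mm² = 6.700e-05 m²
R₍25₎ = ρL/A = (1.60×10^-8)(2.29)/(6.700e-05) = 5.469×10^-4 Ω
R₍82₎ = R₍25₎(1 + αΔT) = 5.469×10^-4 × (1 + 0.0037×57) = 6.622×10^-4 Ω
P = I²R = (276)² × 6.622×10^-4 = 50.4 W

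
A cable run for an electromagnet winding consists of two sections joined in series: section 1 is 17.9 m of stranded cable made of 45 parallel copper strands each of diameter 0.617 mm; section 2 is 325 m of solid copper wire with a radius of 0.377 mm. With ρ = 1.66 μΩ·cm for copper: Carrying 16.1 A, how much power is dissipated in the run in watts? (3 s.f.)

3140 W

ρ = 1.66 μΩ·cm = 1.66×10^-8 Ω·m
Section 1: A_strand = π(3.0850e-04)² = 2.990e-07 m²; R₁ = ρL/(N·A_s) = (1.66×10^-8)(17.9)/(45×2.990e-07) = 0.02208 Ω
Section 2: A = πr² = π(3.7700e-04 m)² = 4.465e-07 m²
R₂ = (1.66×10^-8)(325)/(4.465e-07) = 12.08 Ω
R = R₁ + R₂ = 12.1 Ω
P = I²R = (16.1)² × 12.1 = 3140 W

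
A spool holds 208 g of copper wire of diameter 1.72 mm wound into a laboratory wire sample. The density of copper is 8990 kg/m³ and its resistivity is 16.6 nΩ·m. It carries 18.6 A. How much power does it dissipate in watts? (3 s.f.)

ρ = 16.6 nΩ·m = 1.66×10^-8 Ω·m
A = π(d/2)² = π(8.6000e-04 m)² = 2.3235e-06 m²
L = m/(density·A) = 0.208/(8990×2.3235e-06) = 9.958 m
R = ρL/A = (1.66×10^-8)(9.958)/(2.3235e-06) = 0.07114 Ω
P = I²R = (18.6)² × 0.07114 = 24.6 W

24.6 W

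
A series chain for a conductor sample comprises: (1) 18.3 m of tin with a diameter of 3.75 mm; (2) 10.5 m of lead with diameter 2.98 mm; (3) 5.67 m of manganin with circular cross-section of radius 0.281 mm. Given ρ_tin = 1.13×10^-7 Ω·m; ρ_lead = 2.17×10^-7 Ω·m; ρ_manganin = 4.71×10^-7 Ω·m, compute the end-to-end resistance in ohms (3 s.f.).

11.3 Ω

Seg 1: A = π(d/2)² = π(1.8750e-03 m)² = 1.104e-05 m²
R_1 = (1.13×10^-7)(18.3)/(1.104e-05) = 0.1872 Ω
Seg 2: A = π(d/2)² = π(1.4900e-03 m)² = 6.975e-06 m²
R_2 = (2.17×10^-7)(10.5)/(6.975e-06) = 0.3267 Ω
Seg 3: A = πr² = π(2.8100e-04 m)² = 2.481e-07 m²
R_3 = (4.71×10^-7)(5.67)/(2.481e-07) = 10.77 Ω
R_total = R_1 + R_2 + R_3 = 11.3 Ω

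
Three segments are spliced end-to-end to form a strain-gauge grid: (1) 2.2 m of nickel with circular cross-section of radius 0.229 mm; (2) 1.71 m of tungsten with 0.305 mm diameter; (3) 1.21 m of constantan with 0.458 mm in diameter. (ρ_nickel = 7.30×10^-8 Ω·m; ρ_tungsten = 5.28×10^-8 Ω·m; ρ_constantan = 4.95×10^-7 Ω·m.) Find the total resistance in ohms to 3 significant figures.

5.85 Ω

Seg 1: A = πr² = π(2.2900e-04 m)² = 1.647e-07 m²
R_1 = (7.30×10^-8)(2.2)/(1.647e-07) = 0.9748 Ω
Seg 2: A = π(d/2)² = π(1.5250e-04 m)² = 7.306e-08 m²
R_2 = (5.28×10^-8)(1.71)/(7.306e-08) = 1.236 Ω
Seg 3: A = π(d/2)² = π(2.2900e-04 m)² = 1.647e-07 m²
R_3 = (4.95×10^-7)(1.21)/(1.647e-07) = 3.636 Ω
R_total = R_1 + R_2 + R_3 = 5.85 Ω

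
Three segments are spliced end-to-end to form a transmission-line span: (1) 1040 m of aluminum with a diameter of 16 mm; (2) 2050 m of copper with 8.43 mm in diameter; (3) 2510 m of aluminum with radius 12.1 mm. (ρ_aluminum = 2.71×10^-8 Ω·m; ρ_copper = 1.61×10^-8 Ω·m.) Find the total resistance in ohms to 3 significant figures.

Seg 1: A = π(d/2)² = π(8.0000e-03 m)² = 2.011e-04 m²
R_1 = (2.71×10^-8)(1040)/(2.011e-04) = 0.1402 Ω
Seg 2: A = π(d/2)² = π(4.2150e-03 m)² = 5.581e-05 m²
R_2 = (1.61×10^-8)(2050)/(5.581e-05) = 0.5913 Ω
Seg 3: A = πr² = π(1.2100e-02 m)² = 4.600e-04 m²
R_3 = (2.71×10^-8)(2510)/(4.600e-04) = 0.1479 Ω
R_total = R_1 + R_2 + R_3 = 0.879 Ω

0.879 Ω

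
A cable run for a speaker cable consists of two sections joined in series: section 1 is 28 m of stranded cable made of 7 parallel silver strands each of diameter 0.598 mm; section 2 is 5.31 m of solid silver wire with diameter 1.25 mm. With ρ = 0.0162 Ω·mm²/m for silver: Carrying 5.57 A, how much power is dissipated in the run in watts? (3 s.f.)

9.33 W

ρ = 0.0162 Ω·mm²/m = 1.62×10^-8 Ω·m
Section 1: A_strand = π(2.9900e-04)² = 2.809e-07 m²; R₁ = ρL/(N·A_s) = (1.62×10^-8)(28)/(7×2.809e-07) = 0.2307 Ω
Section 2: A = π(d/2)² = π(6.2500e-04 m)² = 1.227e-06 m²
R₂ = (1.62×10^-8)(5.31)/(1.227e-06) = 0.0701 Ω
R = R₁ + R₂ = 0.3008 Ω
P = I²R = (5.57)² × 0.3008 = 9.33 W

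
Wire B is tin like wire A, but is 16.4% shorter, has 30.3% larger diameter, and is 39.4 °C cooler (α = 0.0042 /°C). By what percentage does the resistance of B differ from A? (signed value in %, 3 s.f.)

R ∝ ρL/d² with ρ ∝ (1+αΔT), so R_B/R_A = (1 − 16.4/100) × (1 + 30.3/100)⁻² × (1 − 0.0042×39.4)
= 0.836 × 0.589 × 0.8345 = 0.4109
(R_B − R_A)/R_A = 0.4109 − 1 = -58.9%

-58.9%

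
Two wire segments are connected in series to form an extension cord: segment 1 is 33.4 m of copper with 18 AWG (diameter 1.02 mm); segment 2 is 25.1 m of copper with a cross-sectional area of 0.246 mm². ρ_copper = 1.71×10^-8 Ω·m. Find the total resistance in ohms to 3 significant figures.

2.44 Ω

Segment 1: A = π(1.02/2 mm)² = π(5.1000e-04 m)² = 8.171e-07 m²
R₁ = ρL/A = (1.71×10^-8)(33.4)/(8.171e-07) = 0.699 Ω
Segment 2: A = 0.246 mm² = 2.460e-07 m²
R₂ = (1.71×10^-8)(25.1)/(2.460e-07) = 1.745 Ω
R = R₁ + R₂ = 2.44 Ω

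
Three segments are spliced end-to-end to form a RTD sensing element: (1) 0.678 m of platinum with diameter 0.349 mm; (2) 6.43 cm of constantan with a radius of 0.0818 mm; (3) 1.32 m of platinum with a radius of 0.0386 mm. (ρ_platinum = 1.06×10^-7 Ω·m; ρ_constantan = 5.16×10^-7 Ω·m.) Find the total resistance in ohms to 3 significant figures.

32.2 Ω

Seg 1: A = π(d/2)² = π(1.7450e-04 m)² = 9.566e-08 m²
R_1 = (1.06×10^-7)(0.678)/(9.566e-08) = 0.7513 Ω
Seg 2: A = πr² = π(8.1800e-05 m)² = 2.102e-08 m²
R_2 = (5.16×10^-7)(0.0643)/(2.102e-08) = 1.578 Ω
Seg 3: A = πr² = π(3.8600e-05 m)² = 4.681e-09 m²
R_3 = (1.06×10^-7)(1.32)/(4.681e-09) = 29.89 Ω
R_total = R_1 + R_2 + R_3 = 32.2 Ω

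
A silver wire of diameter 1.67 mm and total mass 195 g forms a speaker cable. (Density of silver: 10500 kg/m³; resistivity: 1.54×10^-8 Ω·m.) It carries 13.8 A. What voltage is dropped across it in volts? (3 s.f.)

0.823 V

A = π(d/2)² = π(8.3500e-04 m)² = 2.1904e-06 m²
L = m/(density·A) = 0.195/(10500×2.1904e-06) = 8.479 m
R = ρL/A = (1.54×10^-8)(8.479)/(2.1904e-06) = 0.05961 Ω
V = IR = 13.8 × 0.05961 = 0.823 V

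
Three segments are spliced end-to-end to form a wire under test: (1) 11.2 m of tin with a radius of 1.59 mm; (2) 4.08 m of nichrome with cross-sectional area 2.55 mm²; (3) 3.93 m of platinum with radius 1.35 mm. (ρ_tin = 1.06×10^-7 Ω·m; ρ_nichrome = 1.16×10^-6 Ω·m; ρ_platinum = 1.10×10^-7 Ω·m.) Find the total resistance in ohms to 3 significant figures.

Seg 1: A = πr² = π(1.5900e-03 m)² = 7.942e-06 m²
R_1 = (1.06×10^-7)(11.2)/(7.942e-06) = 0.1495 Ω
Seg 2: A = 2.55 mm² = 2.550e-06 m²
R_2 = (1.16×10^-6)(4.08)/(2.550e-06) = 1.856 Ω
Seg 3: A = πr² = π(1.3500e-03 m)² = 5.726e-06 m²
R_3 = (1.10×10^-7)(3.93)/(5.726e-06) = 0.0755 Ω
R_total = R_1 + R_2 + R_3 = 2.08 Ω

2.08 Ω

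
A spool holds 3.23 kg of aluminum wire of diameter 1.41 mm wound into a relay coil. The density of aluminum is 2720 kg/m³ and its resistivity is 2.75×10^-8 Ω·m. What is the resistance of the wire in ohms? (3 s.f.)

13.4 Ω

A = π(d/2)² = π(7.0500e-04 m)² = 1.5615e-06 m²
L = m/(density·A) = 3.23/(2720×1.5615e-06) = 760.5 m
R = ρL/A = (2.75×10^-8)(760.5)/(1.5615e-06) = 13.4 Ω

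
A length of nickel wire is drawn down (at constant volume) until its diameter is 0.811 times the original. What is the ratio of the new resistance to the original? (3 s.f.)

2.31

Volume constant ⇒ L' = L/r² with r = 0.811. R' = ρL'/A' = ρ(L/r²)/(πr²d₀²/4) = R/r⁴.
Factor = 2.31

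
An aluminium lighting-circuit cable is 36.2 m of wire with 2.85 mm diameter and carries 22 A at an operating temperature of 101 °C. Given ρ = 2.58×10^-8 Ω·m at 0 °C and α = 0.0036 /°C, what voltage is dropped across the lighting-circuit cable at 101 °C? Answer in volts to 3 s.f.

4.39 V

A = π(d/2)² = π(1.4250e-03 m)² = 6.379e-06 m²
R₍0₎ = ρL/A = (2.58×10^-8)(36.2)/(6.379e-06) = 0.1464 Ω
R₍101₎ = R₍0₎(1 + αΔT) = 0.1464 × (1 + 0.0036×101) = 0.1996 Ω
V = IR = 22 × 0.1996 = 4.39 V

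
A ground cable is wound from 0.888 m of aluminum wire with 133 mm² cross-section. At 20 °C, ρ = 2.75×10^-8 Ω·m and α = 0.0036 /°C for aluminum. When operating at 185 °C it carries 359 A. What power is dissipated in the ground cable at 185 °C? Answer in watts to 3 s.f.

37.7 W

A = 133 mm² = 1.330e-04 m²
R₍20₎ = ρL/A = (2.75×10^-8)(0.888)/(1.330e-04) = 1.836×10^-4 Ω
R₍185₎ = R₍20₎(1 + αΔT) = 1.836×10^-4 × (1 + 0.0036×165) = 2.927×10^-4 Ω
P = I²R = (359)² × 2.927×10^-4 = 37.7 W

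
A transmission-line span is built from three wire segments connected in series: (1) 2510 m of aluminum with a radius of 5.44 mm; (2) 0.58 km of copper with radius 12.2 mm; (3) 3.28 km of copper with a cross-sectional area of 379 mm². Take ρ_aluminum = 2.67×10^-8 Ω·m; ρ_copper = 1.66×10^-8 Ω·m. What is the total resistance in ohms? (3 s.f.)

Seg 1: A = πr² = π(5.4400e-03 m)² = 9.297e-05 m²
R_1 = (2.67×10^-8)(2510)/(9.297e-05) = 0.7208 Ω
Seg 2: A = πr² = π(1.2200e-02 m)² = 4.676e-04 m²
R_2 = (1.66×10^-8)(580)/(4.676e-04) = 0.02059 Ω
Seg 3: A = 379 mm² = 3.790e-04 m²
R_3 = (1.66×10^-8)(3280)/(3.790e-04) = 0.1437 Ω
R_total = R_1 + R_2 + R_3 = 0.885 Ω

0.885 Ω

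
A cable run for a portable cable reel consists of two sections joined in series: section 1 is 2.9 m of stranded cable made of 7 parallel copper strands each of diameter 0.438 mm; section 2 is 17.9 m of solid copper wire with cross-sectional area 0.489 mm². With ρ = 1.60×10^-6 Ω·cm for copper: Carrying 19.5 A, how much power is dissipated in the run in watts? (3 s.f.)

ρ = 1.60×10^-6 Ω·cm = 1.60×10^-8 Ω·m
Section 1: A_strand = π(2.1900e-04)² = 1.507e-07 m²; R₁ = ρL/(N·A_s) = (1.60×10^-8)(2.9)/(7×1.507e-07) = 0.04399 Ω
Section 2: A = 0.489 mm² = 4.890e-07 m²
R₂ = (1.60×10^-8)(17.9)/(4.890e-07) = 0.5857 Ω
R = R₁ + R₂ = 0.6297 Ω
P = I²R = (19.5)² × 0.6297 = 239 W

239 W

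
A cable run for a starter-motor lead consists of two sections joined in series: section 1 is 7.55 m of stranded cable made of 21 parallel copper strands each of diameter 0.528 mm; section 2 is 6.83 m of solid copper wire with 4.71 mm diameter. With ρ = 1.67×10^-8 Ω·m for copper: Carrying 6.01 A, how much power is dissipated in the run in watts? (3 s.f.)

Section 1: A_strand = π(2.6400e-04)² = 2.190e-07 m²; R₁ = ρL/(N·A_s) = (1.67×10^-8)(7.55)/(21×2.190e-07) = 0.02742 Ω
Section 2: A = π(d/2)² = π(2.3550e-03 m)² = 1.742e-05 m²
R₂ = (1.67×10^-8)(6.83)/(1.742e-05) = 0.006546 Ω
R = R₁ + R₂ = 0.03397 Ω
P = I²R = (6.01)² × 0.03397 = 1.23 W

1.23 W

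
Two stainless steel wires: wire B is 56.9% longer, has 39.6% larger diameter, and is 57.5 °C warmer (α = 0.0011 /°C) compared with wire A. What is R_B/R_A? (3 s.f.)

0.856

R ∝ ρL/d² with ρ ∝ (1+αΔT), so R_B/R_A = (1 + 56.9/100) × (1 + 39.6/100)⁻² × (1 + 0.0011×57.5)
= 1.569 × 0.5131 × 1.063 = 0.856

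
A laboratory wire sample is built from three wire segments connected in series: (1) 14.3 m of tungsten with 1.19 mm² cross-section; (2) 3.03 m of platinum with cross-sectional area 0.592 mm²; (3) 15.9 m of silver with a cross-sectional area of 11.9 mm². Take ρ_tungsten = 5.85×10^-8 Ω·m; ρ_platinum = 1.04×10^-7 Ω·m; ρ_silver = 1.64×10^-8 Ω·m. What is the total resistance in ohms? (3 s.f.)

Seg 1: A = 1.19 mm² = 1.190e-06 m²
R_1 = (5.85×10^-8)(14.3)/(1.190e-06) = 0.703 Ω
Seg 2: A = 0.592 mm² = 5.920e-07 m²
R_2 = (1.04×10^-7)(3.03)/(5.920e-07) = 0.5323 Ω
Seg 3: A = 11.9 mm² = 1.190e-05 m²
R_3 = (1.64×10^-8)(15.9)/(1.190e-05) = 0.02191 Ω
R_total = R_1 + R_2 + R_3 = 1.26 Ω

1.26 Ω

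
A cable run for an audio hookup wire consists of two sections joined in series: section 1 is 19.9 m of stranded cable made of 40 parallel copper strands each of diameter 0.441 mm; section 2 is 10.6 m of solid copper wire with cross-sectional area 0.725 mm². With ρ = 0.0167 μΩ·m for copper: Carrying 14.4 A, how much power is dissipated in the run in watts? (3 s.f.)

ρ = 0.0167 μΩ·m = 1.67×10^-8 Ω·m
Section 1: A_strand = π(2.2050e-04)² = 1.527e-07 m²; R₁ = ρL/(N·A_s) = (1.67×10^-8)(19.9)/(40×1.527e-07) = 0.05439 Ω
Section 2: A = 0.725 mm² = 7.250e-07 m²
R₂ = (1.67×10^-8)(10.6)/(7.250e-07) = 0.2442 Ω
R = R₁ + R₂ = 0.2986 Ω
P = I²R = (14.4)² × 0.2986 = 61.9 W

61.9 W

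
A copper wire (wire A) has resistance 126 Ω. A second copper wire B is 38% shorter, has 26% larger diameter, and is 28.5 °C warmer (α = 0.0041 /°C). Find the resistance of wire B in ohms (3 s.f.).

55.0 Ω

R ∝ ρL/d² with ρ ∝ (1+αΔT), so R_B/R_A = (1 − 38/100) × (1 + 26/100)⁻² × (1 + 0.0041×28.5)
= 0.62 × 0.6299 × 1.117 = 0.4362
R_B = 0.4362 × 126 = 55.0 Ω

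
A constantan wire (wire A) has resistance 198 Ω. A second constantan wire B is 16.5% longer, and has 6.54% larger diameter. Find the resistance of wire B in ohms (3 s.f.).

R ∝ L/d², so R_B/R_A = (1 + 16.5/100) × (1 + 6.54/100)⁻²
= 1.165 × 0.881 = 1.026
R_B = 1.026 × 198 = 203 Ω

203 Ω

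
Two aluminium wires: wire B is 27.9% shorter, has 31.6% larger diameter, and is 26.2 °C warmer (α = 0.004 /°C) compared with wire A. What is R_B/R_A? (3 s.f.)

R ∝ ρL/d² with ρ ∝ (1+αΔT), so R_B/R_A = (1 − 27.9/100) × (1 + 31.6/100)⁻² × (1 + 0.004×26.2)
= 0.721 × 0.5774 × 1.105 = 0.460

0.460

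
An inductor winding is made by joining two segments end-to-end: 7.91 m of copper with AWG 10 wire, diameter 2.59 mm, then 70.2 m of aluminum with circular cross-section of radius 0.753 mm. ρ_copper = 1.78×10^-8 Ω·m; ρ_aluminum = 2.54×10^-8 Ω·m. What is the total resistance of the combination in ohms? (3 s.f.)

1.03 Ω

Segment 1: A = π(2.59/2 mm)² = π(1.2950e-03 m)² = 5.269e-06 m²
R₁ = ρL/A = (1.78×10^-8)(7.91)/(5.269e-06) = 0.02672 Ω
Segment 2: A = πr² = π(7.5300e-04 m)² = 1.781e-06 m²
R₂ = (2.54×10^-8)(70.2)/(1.781e-06) = 1.001 Ω
R = R₁ + R₂ = 1.03 Ω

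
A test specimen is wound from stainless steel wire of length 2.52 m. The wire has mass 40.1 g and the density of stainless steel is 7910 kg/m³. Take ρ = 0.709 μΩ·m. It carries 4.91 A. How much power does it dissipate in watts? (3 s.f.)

21.4 W

ρ = 0.709 μΩ·m = 7.09×10^-7 Ω·m
A = m/(density·L) = 0.0401/(7910×2.52) = 2.0117e-06 m²
R = ρL/A = (7.09×10^-7)(2.52)/(2.0117e-06) = 0.8881 Ω
P = I²R = (4.91)² × 0.8881 = 21.4 W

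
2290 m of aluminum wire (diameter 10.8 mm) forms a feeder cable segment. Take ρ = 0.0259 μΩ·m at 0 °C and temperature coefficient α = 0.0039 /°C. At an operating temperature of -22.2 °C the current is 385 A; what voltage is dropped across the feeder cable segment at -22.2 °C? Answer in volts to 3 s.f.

ρ = 0.0259 μΩ·m = 2.59×10^-8 Ω·m
A = π(d/2)² = π(5.4000e-03 m)² = 9.161e-05 m²
R₍0₎ = ρL/A = (2.59×10^-8)(2290)/(9.161e-05) = 0.6474 Ω
R₍-22.2₎ = R₍0₎(1 + αΔT) = 0.6474 × (1 + 0.0039×-22.2) = 0.5914 Ω
V = IR = 385 × 0.5914 = 228 V

228 V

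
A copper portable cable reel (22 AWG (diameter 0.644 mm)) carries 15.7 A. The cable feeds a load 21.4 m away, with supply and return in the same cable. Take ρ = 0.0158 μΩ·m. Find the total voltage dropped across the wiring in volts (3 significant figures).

32.6 V

ρ = 0.0158 μΩ·m = 1.58×10^-8 Ω·m
A = π(0.644/2 mm)² = π(3.2200e-04 m)² = 3.257e-07 m²
Total conductor length (both ways) L = 2 × 21.4 = 42.8 m
R = ρL/A = (1.58×10^-8)(42.8)/(3.257e-07) = 2.076 Ω
V = IR = 15.7 × 2.076 = 32.6 V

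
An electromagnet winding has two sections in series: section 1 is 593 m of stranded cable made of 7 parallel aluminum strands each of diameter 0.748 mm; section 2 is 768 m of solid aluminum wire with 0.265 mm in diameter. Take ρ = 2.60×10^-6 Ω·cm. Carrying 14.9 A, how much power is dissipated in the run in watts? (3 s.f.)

ρ = 2.60×10^-6 Ω·cm = 2.60×10^-8 Ω·m
Section 1: A_strand = π(3.7400e-04)² = 4.394e-07 m²; R₁ = ρL/(N·A_s) = (2.60×10^-8)(593)/(7×4.394e-07) = 5.012 Ω
Section 2: A = π(d/2)² = π(1.3250e-04 m)² = 5.515e-08 m²
R₂ = (2.60×10^-8)(768)/(5.515e-08) = 362 Ω
R = R₁ + R₂ = 367 Ω
P = I²R = (14.9)² × 367 = 81500 W

81500 W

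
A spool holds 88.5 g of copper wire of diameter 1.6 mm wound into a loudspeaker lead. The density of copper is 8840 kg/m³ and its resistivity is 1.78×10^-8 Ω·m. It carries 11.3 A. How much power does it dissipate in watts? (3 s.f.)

A = π(d/2)² = π(8.0000e-04 m)² = 2.0106e-06 m²
L = m/(density·A) = 0.0885/(8840×2.0106e-06) = 4.979 m
R = ρL/A = (1.78×10^-8)(4.979)/(2.0106e-06) = 0.04408 Ω
P = I²R = (11.3)² × 0.04408 = 5.63 W

5.63 W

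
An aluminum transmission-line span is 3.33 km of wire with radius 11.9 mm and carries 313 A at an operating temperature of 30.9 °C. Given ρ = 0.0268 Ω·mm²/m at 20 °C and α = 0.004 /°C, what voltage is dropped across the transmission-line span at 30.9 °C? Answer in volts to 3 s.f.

65.5 V

ρ = 0.0268 Ω·mm²/m = 2.68×10^-8 Ω·m
A = πr² = π(1.1900e-02 m)² = 4.449e-04 m²
R₍20₎ = ρL/A = (2.68×10^-8)(3330)/(4.449e-04) = 0.2006 Ω
R₍30.9₎ = R₍20₎(1 + αΔT) = 0.2006 × (1 + 0.004×10.9) = 0.2093 Ω
V = IR = 313 × 0.2093 = 65.5 V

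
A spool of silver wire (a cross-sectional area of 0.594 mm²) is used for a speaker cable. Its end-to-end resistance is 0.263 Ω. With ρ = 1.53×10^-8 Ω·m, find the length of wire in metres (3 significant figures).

A = 0.594 mm² = 5.940e-07 m²
L = RA/ρ = (0.263)(5.940e-07)/(1.53×10^-8) = 10.2 m

10.2 m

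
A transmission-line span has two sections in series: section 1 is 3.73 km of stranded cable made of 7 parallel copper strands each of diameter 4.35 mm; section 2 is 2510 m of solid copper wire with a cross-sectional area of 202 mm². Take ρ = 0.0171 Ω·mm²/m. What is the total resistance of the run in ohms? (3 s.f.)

0.826 Ω

ρ = 0.0171 Ω·mm²/m = 1.71×10^-8 Ω·m
Section 1: A_strand = π(2.1750e-03)² = 1.486e-05 m²; R₁ = ρL/(N·A_s) = (1.71×10^-8)(3730)/(7×1.486e-05) = 0.6131 Ω
Section 2: A = 202 mm² = 2.020e-04 m²
R₂ = (1.71×10^-8)(2510)/(2.020e-04) = 0.2125 Ω
R = R₁ + R₂ = 0.826 Ω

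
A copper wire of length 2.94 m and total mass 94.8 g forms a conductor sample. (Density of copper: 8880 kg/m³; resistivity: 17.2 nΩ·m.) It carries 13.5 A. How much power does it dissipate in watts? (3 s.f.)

2.54 W

ρ = 17.2 nΩ·m = 1.72×10^-8 Ω·m
A = m/(density·L) = 0.0948/(8880×2.94) = 3.6312e-06 m²
R = ρL/A = (1.72×10^-8)(2.94)/(3.6312e-06) = 0.01393 Ω
P = I²R = (13.5)² × 0.01393 = 2.54 W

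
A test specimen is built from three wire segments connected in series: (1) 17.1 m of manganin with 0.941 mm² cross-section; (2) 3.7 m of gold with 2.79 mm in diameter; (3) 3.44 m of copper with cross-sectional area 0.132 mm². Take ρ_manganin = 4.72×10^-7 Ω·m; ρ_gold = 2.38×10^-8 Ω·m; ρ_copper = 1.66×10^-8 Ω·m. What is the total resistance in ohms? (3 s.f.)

9.02 Ω

Seg 1: A = 0.941 mm² = 9.410e-07 m²
R_1 = (4.72×10^-7)(17.1)/(9.410e-07) = 8.577 Ω
Seg 2: A = π(d/2)² = π(1.3950e-03 m)² = 6.114e-06 m²
R_2 = (2.38×10^-8)(3.7)/(6.114e-06) = 0.0144 Ω
Seg 3: A = 0.132 mm² = 1.320e-07 m²
R_3 = (1.66×10^-8)(3.44)/(1.320e-07) = 0.4326 Ω
R_total = R_1 + R_2 + R_3 = 9.02 Ω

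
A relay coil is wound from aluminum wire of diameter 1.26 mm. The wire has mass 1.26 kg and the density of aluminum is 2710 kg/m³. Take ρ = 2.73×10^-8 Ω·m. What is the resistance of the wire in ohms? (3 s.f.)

A = π(d/2)² = π(6.3000e-04 m)² = 1.2469e-06 m²
L = m/(density·A) = 1.26/(2710×1.2469e-06) = 372.9 m
R = ρL/A = (2.73×10^-8)(372.9)/(1.2469e-06) = 8.16 Ω

8.16 Ω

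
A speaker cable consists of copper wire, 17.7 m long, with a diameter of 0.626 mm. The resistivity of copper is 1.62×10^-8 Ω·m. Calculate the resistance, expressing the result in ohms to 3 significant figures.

0.932 Ω

A = π(d/2)² = π(3.1300e-04 m)² = 3.078e-07 m²
R = ρL/A = (1.62×10^-8)(17.7 m)/(3.078e-07 m²) = 0.932 Ω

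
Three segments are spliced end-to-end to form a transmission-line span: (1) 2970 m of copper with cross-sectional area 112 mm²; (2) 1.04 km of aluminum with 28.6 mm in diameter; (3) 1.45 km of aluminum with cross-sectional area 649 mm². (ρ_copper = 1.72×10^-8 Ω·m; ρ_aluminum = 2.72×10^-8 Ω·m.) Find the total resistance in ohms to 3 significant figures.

Seg 1: A = 112 mm² = 1.120e-04 m²
R_1 = (1.72×10^-8)(2970)/(1.120e-04) = 0.4561 Ω
Seg 2: A = π(d/2)² = π(1.4300e-02 m)² = 6.424e-04 m²
R_2 = (2.72×10^-8)(1040)/(6.424e-04) = 0.04403 Ω
Seg 3: A = 649 mm² = 6.490e-04 m²
R_3 = (2.72×10^-8)(1450)/(6.490e-04) = 0.06077 Ω
R_total = R_1 + R_2 + R_3 = 0.561 Ω

0.561 Ω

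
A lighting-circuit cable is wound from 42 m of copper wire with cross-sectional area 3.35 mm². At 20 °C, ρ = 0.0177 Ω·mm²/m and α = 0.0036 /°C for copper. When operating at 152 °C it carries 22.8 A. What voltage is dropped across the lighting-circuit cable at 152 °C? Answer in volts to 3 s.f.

7.46 V

ρ = 0.0177 Ω·mm²/m = 1.77×10^-8 Ω·m
A = 3.35 mm² = 3.350e-06 m²
R₍20₎ = ρL/A = (1.77×10^-8)(42)/(3.350e-06) = 0.2219 Ω
R₍152₎ = R₍20₎(1 + αΔT) = 0.2219 × (1 + 0.0036×132) = 0.3274 Ω
V = IR = 22.8 × 0.3274 = 7.46 V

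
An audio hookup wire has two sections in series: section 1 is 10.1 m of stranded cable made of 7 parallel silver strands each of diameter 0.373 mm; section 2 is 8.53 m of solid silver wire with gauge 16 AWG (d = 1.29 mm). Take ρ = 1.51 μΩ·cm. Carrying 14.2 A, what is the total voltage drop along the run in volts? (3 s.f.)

4.23 V

ρ = 1.51 μΩ·cm = 1.51×10^-8 Ω·m
Section 1: A_strand = π(1.8650e-04)² = 1.093e-07 m²; R₁ = ρL/(N·A_s) = (1.51×10^-8)(10.1)/(7×1.093e-07) = 0.1994 Ω
Section 2: A = π(1.29/2 mm)² = π(6.4500e-04 m)² = 1.307e-06 m²
R₂ = (1.51×10^-8)(8.53)/(1.307e-06) = 0.09855 Ω
R = R₁ + R₂ = 0.2979 Ω
V = IR = 14.2 × 0.2979 = 4.23 V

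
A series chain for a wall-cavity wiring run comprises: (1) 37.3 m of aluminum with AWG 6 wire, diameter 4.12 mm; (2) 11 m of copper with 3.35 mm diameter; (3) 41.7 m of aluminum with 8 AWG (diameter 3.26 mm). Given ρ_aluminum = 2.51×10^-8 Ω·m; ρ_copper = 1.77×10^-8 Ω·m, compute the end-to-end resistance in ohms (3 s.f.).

Seg 1: A = π(4.12/2 mm)² = π(2.0600e-03 m)² = 1.333e-05 m²
R_1 = (2.51×10^-8)(37.3)/(1.333e-05) = 0.07023 Ω
Seg 2: A = π(d/2)² = π(1.6750e-03 m)² = 8.814e-06 m²
R_2 = (1.77×10^-8)(11)/(8.814e-06) = 0.02209 Ω
Seg 3: A = π(3.26/2 mm)² = π(1.6300e-03 m)² = 8.347e-06 m²
R_3 = (2.51×10^-8)(41.7)/(8.347e-06) = 0.1254 Ω
R_total = R_1 + R_2 + R_3 = 0.218 Ω

0.218 Ω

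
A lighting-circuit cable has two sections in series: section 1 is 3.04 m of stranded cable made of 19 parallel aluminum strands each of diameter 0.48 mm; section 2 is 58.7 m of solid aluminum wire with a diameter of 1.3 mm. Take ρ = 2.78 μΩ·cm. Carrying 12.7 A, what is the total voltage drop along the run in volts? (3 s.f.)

ρ = 2.78 μΩ·cm = 2.78×10^-8 Ω·m
Section 1: A_strand = π(2.4000e-04)² = 1.810e-07 m²; R₁ = ρL/(N·A_s) = (2.78×10^-8)(3.04)/(19×1.810e-07) = 0.02458 Ω
Section 2: A = π(d/2)² = π(6.5000e-04 m)² = 1.327e-06 m²
R₂ = (2.78×10^-8)(58.7)/(1.327e-06) = 1.229 Ω
R = R₁ + R₂ = 1.254 Ω
V = IR = 12.7 × 1.254 = 15.9 V

15.9 V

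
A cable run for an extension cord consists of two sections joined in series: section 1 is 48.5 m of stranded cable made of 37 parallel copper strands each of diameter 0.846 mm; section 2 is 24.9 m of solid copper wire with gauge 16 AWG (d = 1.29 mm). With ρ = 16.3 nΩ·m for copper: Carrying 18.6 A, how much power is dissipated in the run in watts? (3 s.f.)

ρ = 16.3 nΩ·m = 1.63×10^-8 Ω·m
Section 1: A_strand = π(4.2300e-04)² = 5.621e-07 m²; R₁ = ρL/(N·A_s) = (1.63×10^-8)(48.5)/(37×5.621e-07) = 0.03801 Ω
Section 2: A = π(1.29/2 mm)² = π(6.4500e-04 m)² = 1.307e-06 m²
R₂ = (1.63×10^-8)(24.9)/(1.307e-06) = 0.3105 Ω
R = R₁ + R₂ = 0.3485 Ω
P = I²R = (18.6)² × 0.3485 = 121 W

121 W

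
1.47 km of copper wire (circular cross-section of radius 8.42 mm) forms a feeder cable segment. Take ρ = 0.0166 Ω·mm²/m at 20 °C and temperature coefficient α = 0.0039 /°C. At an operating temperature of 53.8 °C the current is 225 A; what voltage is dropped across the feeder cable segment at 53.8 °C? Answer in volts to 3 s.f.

27.9 V

ρ = 0.0166 Ω·mm²/m = 1.66×10^-8 Ω·m
A = πr² = π(8.4200e-03 m)² = 2.227e-04 m²
R₍20₎ = ρL/A = (1.66×10^-8)(1470)/(2.227e-04) = 0.1096 Ω
R₍53.8₎ = R₍20₎(1 + αΔT) = 0.1096 × (1 + 0.0039×33.8) = 0.124 Ω
V = IR = 225 × 0.124 = 27.9 V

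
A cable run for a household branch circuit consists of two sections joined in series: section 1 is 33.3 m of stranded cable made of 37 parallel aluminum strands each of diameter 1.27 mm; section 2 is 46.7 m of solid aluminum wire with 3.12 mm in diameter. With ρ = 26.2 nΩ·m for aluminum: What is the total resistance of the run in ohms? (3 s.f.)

0.179 Ω

ρ = 26.2 nΩ·m = 2.62×10^-8 Ω·m
Section 1: A_strand = π(6.3500e-04)² = 1.267e-06 m²; R₁ = ρL/(N·A_s) = (2.62×10^-8)(33.3)/(37×1.267e-06) = 0.01861 Ω
Section 2: A = π(d/2)² = π(1.5600e-03 m)² = 7.645e-06 m²
R₂ = (2.62×10^-8)(46.7)/(7.645e-06) = 0.16 Ω
R = R₁ + R₂ = 0.179 Ω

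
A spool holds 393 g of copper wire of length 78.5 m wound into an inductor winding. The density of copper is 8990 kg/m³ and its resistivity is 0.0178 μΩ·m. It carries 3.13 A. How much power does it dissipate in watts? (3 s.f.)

24.6 W

ρ = 0.0178 μΩ·m = 1.78×10^-8 Ω·m
A = m/(density·L) = 0.393/(8990×78.5) = 5.5688e-07 m²
R = ρL/A = (1.78×10^-8)(78.5)/(5.5688e-07) = 2.509 Ω
P = I²R = (3.13)² × 2.509 = 24.6 W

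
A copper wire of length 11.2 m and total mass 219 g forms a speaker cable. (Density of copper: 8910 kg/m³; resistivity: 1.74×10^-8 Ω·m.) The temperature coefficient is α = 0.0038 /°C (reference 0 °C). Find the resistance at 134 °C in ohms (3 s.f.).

0.134 Ω

A = m/(density·L) = 0.219/(8910×11.2) = 2.1946e-06 m²
R = ρL/A = (1.74×10^-8)(11.2)/(2.1946e-06) = 0.0888 Ω
R(134 °C) = 0.0888 × (1 + 0.0038×134) = 0.134 Ω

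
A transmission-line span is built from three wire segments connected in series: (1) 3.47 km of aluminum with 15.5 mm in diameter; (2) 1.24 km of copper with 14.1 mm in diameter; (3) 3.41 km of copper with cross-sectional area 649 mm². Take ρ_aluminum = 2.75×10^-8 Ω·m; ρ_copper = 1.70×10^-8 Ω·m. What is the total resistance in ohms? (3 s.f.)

Seg 1: A = π(d/2)² = π(7.7500e-03 m)² = 1.887e-04 m²
R_1 = (2.75×10^-8)(3470)/(1.887e-04) = 0.5057 Ω
Seg 2: A = π(d/2)² = π(7.0500e-03 m)² = 1.561e-04 m²
R_2 = (1.70×10^-8)(1240)/(1.561e-04) = 0.135 Ω
Seg 3: A = 649 mm² = 6.490e-04 m²
R_3 = (1.70×10^-8)(3410)/(6.490e-04) = 0.08932 Ω
R_total = R_1 + R_2 + R_3 = 0.730 Ω

0.730 Ω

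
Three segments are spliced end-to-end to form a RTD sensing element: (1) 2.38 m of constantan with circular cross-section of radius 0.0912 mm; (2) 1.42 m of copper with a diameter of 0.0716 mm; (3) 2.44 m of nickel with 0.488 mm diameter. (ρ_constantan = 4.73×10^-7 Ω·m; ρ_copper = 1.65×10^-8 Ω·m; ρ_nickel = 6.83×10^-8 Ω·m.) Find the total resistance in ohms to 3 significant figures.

49.8 Ω

Seg 1: A = πr² = π(9.1200e-05 m)² = 2.613e-08 m²
R_1 = (4.73×10^-7)(2.38)/(2.613e-08) = 43.08 Ω
Seg 2: A = π(d/2)² = π(3.5800e-05 m)² = 4.026e-09 m²
R_2 = (1.65×10^-8)(1.42)/(4.026e-09) = 5.819 Ω
Seg 3: A = π(d/2)² = π(2.4400e-04 m)² = 1.870e-07 m²
R_3 = (6.83×10^-8)(2.44)/(1.870e-07) = 0.891 Ω
R_total = R_1 + R_2 + R_3 = 49.8 Ω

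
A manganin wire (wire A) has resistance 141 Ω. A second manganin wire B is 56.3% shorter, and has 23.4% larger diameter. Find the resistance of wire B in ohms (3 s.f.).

R ∝ L/d², so R_B/R_A = (1 − 56.3/100) × (1 + 23.4/100)⁻²
= 0.437 × 0.6567 = 0.287
R_B = 0.287 × 141 = 40.5 Ω

40.5 Ω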